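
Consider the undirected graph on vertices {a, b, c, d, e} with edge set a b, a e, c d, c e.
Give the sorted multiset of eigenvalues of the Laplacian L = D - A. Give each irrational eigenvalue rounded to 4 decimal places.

[0, 0.3820, 1.3820, 2.6180, 3.6180]

Reading degrees in the order [a, b, c, d, e] gives [2, 1, 2, 1, 2]; set D = diag(2, 1, 2, 1, 2) and form L = D - A. Diagonalising L (or applying a numerical eigensolver to the 5x5 matrix) gives the spectrum above. The single zero eigenvalue shows the graph is connected. There is one zero in the spectrum, matching the 1 component. The largest eigenvalue, 3.6180, is at most the vertex count 5.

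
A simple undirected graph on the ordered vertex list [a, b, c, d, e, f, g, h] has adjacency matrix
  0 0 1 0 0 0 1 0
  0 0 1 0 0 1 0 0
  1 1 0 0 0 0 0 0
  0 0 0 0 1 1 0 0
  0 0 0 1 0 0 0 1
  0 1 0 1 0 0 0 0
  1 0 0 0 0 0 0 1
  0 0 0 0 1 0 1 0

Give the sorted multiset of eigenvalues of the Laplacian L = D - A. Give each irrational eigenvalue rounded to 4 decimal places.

[0, 0.5858, 0.5858, 2, 2, 3.4142, 3.4142, 4]

Each diagonal entry of L is the vertex degree and each off-diagonal entry is -1 where an edge is present, 0 otherwise; in the order [a, b, c, d, e, f, g, h] the diagonal is [2, 2, 2, 2, 2, 2, 2, 2]. Diagonalising L (or applying a numerical eigensolver to the 8x8 matrix) gives the spectrum above. The single zero eigenvalue shows the graph is connected. The eigenvalues sum to 16, which equals trace(L) = 2|E|.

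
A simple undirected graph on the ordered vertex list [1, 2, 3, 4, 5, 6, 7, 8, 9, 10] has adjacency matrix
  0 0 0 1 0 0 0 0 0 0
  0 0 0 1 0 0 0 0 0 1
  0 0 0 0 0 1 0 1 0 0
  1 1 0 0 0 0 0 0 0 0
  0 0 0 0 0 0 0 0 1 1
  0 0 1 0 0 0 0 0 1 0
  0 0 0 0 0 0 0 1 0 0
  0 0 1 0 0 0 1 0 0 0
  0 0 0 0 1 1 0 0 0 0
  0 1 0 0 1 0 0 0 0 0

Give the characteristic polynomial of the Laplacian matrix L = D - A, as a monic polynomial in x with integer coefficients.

x^10 - 18x^9 + 136x^8 - 560x^7 + 1365x^6 - 2002x^5 + 1716x^4 - 792x^3 + 165x^2 - 10x

Each diagonal entry of L is the vertex degree and each off-diagonal entry is -1 where an edge is present, 0 otherwise; in the order [1, 2, 3, 4, 5, 6, 7, 8, 9, 10] the diagonal is [1, 2, 2, 2, 2, 2, 1, 2, 2, 2]. Computing det(xI - L) by cofactor expansion (or equivalently via sum-over-permutations) gives x^10 - 18x^9 + 136x^8 - 560x^7 + 1365x^6 - 2002x^5 + 1716x^4 - 792x^3 + 165x^2 - 10x. The constant term is 0 because L is singular (the all-ones vector lies in its kernel). There is one zero in the spectrum, matching the 1 component.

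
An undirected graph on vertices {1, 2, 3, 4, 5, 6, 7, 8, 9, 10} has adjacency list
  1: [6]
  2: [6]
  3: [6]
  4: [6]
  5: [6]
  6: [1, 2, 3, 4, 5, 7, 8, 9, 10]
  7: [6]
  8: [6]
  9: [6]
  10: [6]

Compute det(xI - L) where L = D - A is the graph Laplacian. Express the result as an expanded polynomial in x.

x^10 - 18x^9 + 108x^8 - 336x^7 + 630x^6 - 756x^5 + 588x^4 - 288x^3 + 81x^2 - 10x

With the vertex order [1, 2, 3, 4, 5, 6, 7, 8, 9, 10], the degrees are [1, 1, 1, 1, 1, 9, 1, 1, 1, 1], giving D = diag(1, 1, 1, 1, 1, 9, 1, 1, 1, 1) and L = D - A. The eigenvalues of L are [0, 1, 1, 1, 1, 1, 1, 1, 1, 10]; the characteristic polynomial is the product of (x - lambda_i), which multiplies out to x^10 - 18x^9 + 108x^8 - 336x^7 + 630x^6 - 756x^5 + 588x^4 - 288x^3 + 81x^2 - 10x. The constant term is 0 because L is singular (the all-ones vector lies in its kernel). By the matrix-tree theorem the graph has (1/10) * product of the nonzero eigenvalues = 1 spanning tree.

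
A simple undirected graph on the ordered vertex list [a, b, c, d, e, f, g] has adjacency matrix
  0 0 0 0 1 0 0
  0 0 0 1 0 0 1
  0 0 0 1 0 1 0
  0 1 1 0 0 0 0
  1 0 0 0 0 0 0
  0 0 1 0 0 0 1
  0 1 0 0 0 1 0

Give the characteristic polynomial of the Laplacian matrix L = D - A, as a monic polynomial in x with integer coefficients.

x^7 - 12x^6 + 55x^5 - 120x^4 + 125x^3 - 50x^2

With the vertex order [a, b, c, d, e, f, g], the degrees are [1, 2, 2, 2, 1, 2, 2], giving D = diag(1, 2, 2, 2, 1, 2, 2) and L = D - A. Computing det(xI - L) by cofactor expansion (or equivalently via sum-over-permutations) gives x^7 - 12x^6 + 55x^5 - 120x^4 + 125x^3 - 50x^2. Since p(0) = det(-L) = 0, x divides p(x). The largest eigenvalue, 3.6180, is at most the vertex count 7.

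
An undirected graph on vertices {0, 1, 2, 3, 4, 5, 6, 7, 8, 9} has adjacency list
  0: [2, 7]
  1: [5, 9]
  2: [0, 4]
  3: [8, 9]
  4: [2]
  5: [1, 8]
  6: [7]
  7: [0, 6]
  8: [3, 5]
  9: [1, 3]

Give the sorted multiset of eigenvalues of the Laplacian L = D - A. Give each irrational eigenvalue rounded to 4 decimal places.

[0, 0, 0.3820, 1.3820, 1.3820, 1.3820, 2.6180, 3.6180, 3.6180, 3.6180]

With the vertex order [0, 1, 2, 3, 4, 5, 6, 7, 8, 9], the degrees are [2, 2, 2, 2, 1, 2, 1, 2, 2, 2], giving D = diag(2, 2, 2, 2, 1, 2, 1, 2, 2, 2) and L = D - A. Diagonalising L (or applying a numerical eigensolver to the 10x10 matrix) gives the spectrum above. The 2 zero eigenvalues correspond to the 2 connected components. The largest eigenvalue, 3.6180, is at most the vertex count 10.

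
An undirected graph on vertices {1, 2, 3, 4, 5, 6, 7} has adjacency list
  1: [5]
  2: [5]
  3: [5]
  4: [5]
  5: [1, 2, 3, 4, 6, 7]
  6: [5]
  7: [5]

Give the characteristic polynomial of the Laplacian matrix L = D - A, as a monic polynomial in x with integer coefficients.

Each diagonal entry of L is the vertex degree and each off-diagonal entry is -1 where an edge is present, 0 otherwise; in the order [1, 2, 3, 4, 5, 6, 7] the diagonal is [1, 1, 1, 1, 6, 1, 1]. The eigenvalues of L are [0, 1, 1, 1, 1, 1, 7]; the characteristic polynomial is the product of (x - lambda_i), which multiplies out to x^7 - 12x^6 + 45x^5 - 80x^4 + 75x^3 - 36x^2 + 7x. The coefficient of x^6 equals -trace(L) = -12, matching the sum of degrees. There is one zero in the spectrum, matching the 1 component.

x^7 - 12x^6 + 45x^5 - 80x^4 + 75x^3 - 36x^2 + 7x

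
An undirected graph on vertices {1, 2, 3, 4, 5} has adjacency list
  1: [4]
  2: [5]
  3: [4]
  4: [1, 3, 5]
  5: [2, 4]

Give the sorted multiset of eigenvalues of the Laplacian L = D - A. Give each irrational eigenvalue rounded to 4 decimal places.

With the vertex order [1, 2, 3, 4, 5], the degrees are [1, 1, 1, 3, 2], giving D = diag(1, 1, 1, 3, 2) and L = D - A. Diagonalising L (or applying a numerical eigensolver to the 5x5 matrix) gives the spectrum above. There is one zero in the spectrum, matching the 1 component.

[0, 0.5188, 1, 2.3111, 4.1701]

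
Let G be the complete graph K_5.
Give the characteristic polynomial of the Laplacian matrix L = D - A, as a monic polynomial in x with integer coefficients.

The graph has 5 vertices and degree multiset [4, 4, 4, 4, 4]; D is the diagonal matrix of degrees and L = D - A. Computing det(xI - L) by cofactor expansion (or equivalently via sum-over-permutations) gives x^5 - 20x^4 + 150x^3 - 500x^2 + 625x. The coefficient of x^4 equals -trace(L) = -20, matching the sum of degrees. The largest eigenvalue, 5, is at most the vertex count 5.

x^5 - 20x^4 + 150x^3 - 500x^2 + 625x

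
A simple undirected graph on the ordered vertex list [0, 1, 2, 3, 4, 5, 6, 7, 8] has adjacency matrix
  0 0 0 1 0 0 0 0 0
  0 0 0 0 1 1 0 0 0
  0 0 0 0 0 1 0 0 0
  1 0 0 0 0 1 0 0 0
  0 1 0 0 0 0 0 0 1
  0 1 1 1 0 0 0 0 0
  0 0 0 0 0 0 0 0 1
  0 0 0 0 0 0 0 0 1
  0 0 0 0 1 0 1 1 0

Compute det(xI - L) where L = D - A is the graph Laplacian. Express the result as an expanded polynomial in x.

x^9 - 16x^8 + 103x^7 - 344x^6 + 643x^5 - 678x^4 + 386x^3 - 104x^2 + 9x

With the vertex order [0, 1, 2, 3, 4, 5, 6, 7, 8], the degrees are [1, 2, 1, 2, 2, 3, 1, 1, 3], giving D = diag(1, 2, 1, 2, 2, 3, 1, 1, 3) and L = D - A. L has integer entries, so p(x) = det(xI - L) has integer coefficients. Expanding the determinant yields x^9 - 16x^8 + 103x^7 - 344x^6 + 643x^5 - 678x^4 + 386x^3 - 104x^2 + 9x. The constant term is 0 because L is singular (the all-ones vector lies in its kernel).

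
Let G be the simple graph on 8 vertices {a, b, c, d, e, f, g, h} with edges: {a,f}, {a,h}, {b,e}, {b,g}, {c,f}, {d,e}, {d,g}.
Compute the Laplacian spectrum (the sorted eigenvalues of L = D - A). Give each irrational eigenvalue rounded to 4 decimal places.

Each diagonal entry of L is the vertex degree and each off-diagonal entry is -1 where an edge is present, 0 otherwise; in the order [a, b, c, d, e, f, g, h] the diagonal is [2, 2, 1, 2, 2, 2, 2, 1]. The multiplicity of 0 as a Laplacian eigenvalue equals the number of connected components. The 2 zero eigenvalues correspond to the 2 connected components.

[0, 0, 0.5858, 2, 2, 2, 3.4142, 4]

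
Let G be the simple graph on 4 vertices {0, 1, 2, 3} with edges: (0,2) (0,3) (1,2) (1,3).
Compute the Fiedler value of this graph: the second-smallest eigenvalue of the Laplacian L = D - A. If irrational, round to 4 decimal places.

Reading degrees in the order [0, 1, 2, 3] gives [2, 2, 2, 2]; set D = diag(2, 2, 2, 2) and form L = D - A. The sorted Laplacian eigenvalues are [0, 2, 2, 4]; the algebraic connectivity is the second entry, 2. By the matrix-tree theorem the graph has (1/4) * product of the nonzero eigenvalues = 4 spanning trees. There is one zero in the spectrum, matching the 1 component.

2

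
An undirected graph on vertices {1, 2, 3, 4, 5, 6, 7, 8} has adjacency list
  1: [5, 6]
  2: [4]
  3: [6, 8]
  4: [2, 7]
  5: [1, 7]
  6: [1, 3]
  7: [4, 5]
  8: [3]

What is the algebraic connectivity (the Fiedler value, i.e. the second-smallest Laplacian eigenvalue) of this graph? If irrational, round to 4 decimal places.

0.1522

Reading degrees in the order [1, 2, 3, 4, 5, 6, 7, 8] gives [2, 1, 2, 2, 2, 2, 2, 1]; set D = diag(2, 1, 2, 2, 2, 2, 2, 1) and form L = D - A. Computing the eigenvalues of L and sorting gives [0, 0.1522, 0.5858, 1.2346, 2, 2.7654, 3.4142, 3.8478]. The Fiedler value lambda_2 = 0.1522 is strictly positive, so the graph is connected. There is one zero in the spectrum, matching the 1 component. By the matrix-tree theorem the graph has (1/8) * product of the nonzero eigenvalues = 1 spanning tree.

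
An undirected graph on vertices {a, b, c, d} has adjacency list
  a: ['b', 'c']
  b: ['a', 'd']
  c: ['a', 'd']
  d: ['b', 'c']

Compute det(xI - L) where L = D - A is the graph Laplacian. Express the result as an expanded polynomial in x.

x^4 - 8x^3 + 20x^2 - 16x

Reading degrees in the order [a, b, c, d] gives [2, 2, 2, 2]; set D = diag(2, 2, 2, 2) and form L = D - A. Computing det(xI - L) by cofactor expansion (or equivalently via sum-over-permutations) gives x^4 - 8x^3 + 20x^2 - 16x. Since p(0) = det(-L) = 0, x divides p(x).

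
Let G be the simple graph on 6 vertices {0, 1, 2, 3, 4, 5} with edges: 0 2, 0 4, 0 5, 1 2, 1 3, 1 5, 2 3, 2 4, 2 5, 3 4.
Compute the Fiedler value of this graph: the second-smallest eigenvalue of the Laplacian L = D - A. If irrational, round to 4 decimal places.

2.3820

Each diagonal entry of L is the vertex degree and each off-diagonal entry is -1 where an edge is present, 0 otherwise; in the order [0, 1, 2, 3, 4, 5] the diagonal is [3, 3, 5, 3, 3, 3]. The sorted Laplacian eigenvalues are [0, 2.3820, 2.3820, 4.6180, 4.6180, 6]; the algebraic connectivity is the second entry, 2.3820. By the matrix-tree theorem the graph has (1/6) * product of the nonzero eigenvalues = 121 spanning trees.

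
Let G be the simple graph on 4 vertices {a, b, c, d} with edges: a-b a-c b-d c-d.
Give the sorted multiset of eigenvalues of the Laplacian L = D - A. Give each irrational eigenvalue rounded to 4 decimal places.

[0, 2, 2, 4]

Each diagonal entry of L is the vertex degree and each off-diagonal entry is -1 where an edge is present, 0 otherwise; in the order [a, b, c, d] the diagonal is [2, 2, 2, 2]. The multiplicity of 0 as a Laplacian eigenvalue equals the number of connected components.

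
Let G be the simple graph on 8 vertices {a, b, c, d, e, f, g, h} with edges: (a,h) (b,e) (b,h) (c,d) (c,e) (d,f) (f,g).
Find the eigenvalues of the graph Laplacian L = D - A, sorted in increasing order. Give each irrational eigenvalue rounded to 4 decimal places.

[0, 0.1522, 0.5858, 1.2346, 2, 2.7654, 3.4142, 3.8478]

Each diagonal entry of L is the vertex degree and each off-diagonal entry is -1 where an edge is present, 0 otherwise; in the order [a, b, c, d, e, f, g, h] the diagonal is [1, 2, 2, 2, 2, 2, 1, 2]. The multiplicity of 0 as a Laplacian eigenvalue equals the number of connected components.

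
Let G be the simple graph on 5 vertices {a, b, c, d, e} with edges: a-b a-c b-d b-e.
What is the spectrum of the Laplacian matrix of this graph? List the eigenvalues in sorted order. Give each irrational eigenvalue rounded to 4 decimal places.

[0, 0.5188, 1, 2.3111, 4.1701]

Reading degrees in the order [a, b, c, d, e] gives [2, 3, 1, 1, 1]; set D = diag(2, 3, 1, 1, 1) and form L = D - A. L is symmetric positive semidefinite, so every eigenvalue is real and nonnegative. The eigenvalues sum to 8, which equals trace(L) = 2|E|.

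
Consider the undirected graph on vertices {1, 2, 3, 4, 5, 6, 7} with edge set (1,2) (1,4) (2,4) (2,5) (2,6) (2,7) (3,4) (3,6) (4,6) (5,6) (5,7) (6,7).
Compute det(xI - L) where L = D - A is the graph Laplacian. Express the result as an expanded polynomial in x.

With the vertex order [1, 2, 3, 4, 5, 6, 7], the degrees are [2, 5, 2, 4, 3, 5, 3], giving D = diag(2, 5, 2, 4, 3, 5, 3) and L = D - A. Computing det(xI - L) by cofactor expansion (or equivalently via sum-over-permutations) gives x^7 - 24x^6 + 230x^5 - 1118x^4 + 2881x^3 - 3698x^2 + 1848x. Since p(0) = det(-L) = 0, x divides p(x). By the matrix-tree theorem the graph has (1/7) * product of the nonzero eigenvalues = 264 spanning trees. The eigenvalues sum to 24, which equals trace(L) = 2|E|.

x^7 - 24x^6 + 230x^5 - 1118x^4 + 2881x^3 - 3698x^2 + 1848x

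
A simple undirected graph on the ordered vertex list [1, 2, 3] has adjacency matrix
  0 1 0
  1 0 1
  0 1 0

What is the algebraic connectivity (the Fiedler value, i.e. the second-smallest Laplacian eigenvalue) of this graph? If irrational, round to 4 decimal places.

With the vertex order [1, 2, 3], the degrees are [1, 2, 1], giving D = diag(1, 2, 1) and L = D - A. The smallest Laplacian eigenvalue is always 0. The next one, lambda_2 = 1, measures how hard the graph is to disconnect: larger values mean better connectivity. There is one zero in the spectrum, matching the 1 component. The eigenvalues sum to 4, which equals trace(L) = 2|E|.

1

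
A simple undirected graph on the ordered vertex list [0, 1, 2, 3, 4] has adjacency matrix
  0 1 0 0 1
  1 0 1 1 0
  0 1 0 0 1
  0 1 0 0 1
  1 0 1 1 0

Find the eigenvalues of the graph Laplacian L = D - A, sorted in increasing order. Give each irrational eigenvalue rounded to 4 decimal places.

Each diagonal entry of L is the vertex degree and each off-diagonal entry is -1 where an edge is present, 0 otherwise; in the order [0, 1, 2, 3, 4] the diagonal is [2, 3, 2, 2, 3]. Since every row of L sums to 0, the all-ones vector is in the kernel and 0 is an eigenvalue. The largest eigenvalue, 5, is at most the vertex count 5. By the matrix-tree theorem the graph has (1/5) * product of the nonzero eigenvalues = 12 spanning trees.

[0, 2, 2, 3, 5]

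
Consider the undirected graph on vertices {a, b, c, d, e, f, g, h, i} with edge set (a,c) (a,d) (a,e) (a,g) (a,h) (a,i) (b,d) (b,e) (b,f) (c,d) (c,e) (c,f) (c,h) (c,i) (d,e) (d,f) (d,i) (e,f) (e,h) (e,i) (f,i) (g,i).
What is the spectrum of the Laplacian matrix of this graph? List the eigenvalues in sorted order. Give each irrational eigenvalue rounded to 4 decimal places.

With the vertex order [a, b, c, d, e, f, g, h, i], the degrees are [6, 3, 6, 6, 7, 5, 2, 3, 6], giving D = diag(6, 3, 6, 6, 7, 5, 2, 3, 6) and L = D - A. Since every row of L sums to 0, the all-ones vector is in the kernel and 0 is an eigenvalue. There is one zero in the spectrum, matching the 1 component. By the matrix-tree theorem the graph has (1/9) * product of the nonzero eigenvalues = 35183 spanning trees.

[0, 1.7576, 2.5000, 3.9450, 5.8051, 7.1793, 7.2528, 7.4696, 8.0906]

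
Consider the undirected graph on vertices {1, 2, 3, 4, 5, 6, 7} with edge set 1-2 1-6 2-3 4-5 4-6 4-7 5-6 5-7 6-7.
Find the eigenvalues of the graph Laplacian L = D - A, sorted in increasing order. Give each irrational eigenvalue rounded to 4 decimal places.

With the vertex order [1, 2, 3, 4, 5, 6, 7], the degrees are [2, 2, 1, 3, 3, 4, 3], giving D = diag(2, 2, 1, 3, 3, 4, 3) and L = D - A. The multiplicity of 0 as a Laplacian eigenvalue equals the number of connected components. The single zero eigenvalue shows the graph is connected. The largest eigenvalue, 5.0965, is at most the vertex count 7.

[0, 0.2955, 1.4911, 3.1169, 4, 4, 5.0965]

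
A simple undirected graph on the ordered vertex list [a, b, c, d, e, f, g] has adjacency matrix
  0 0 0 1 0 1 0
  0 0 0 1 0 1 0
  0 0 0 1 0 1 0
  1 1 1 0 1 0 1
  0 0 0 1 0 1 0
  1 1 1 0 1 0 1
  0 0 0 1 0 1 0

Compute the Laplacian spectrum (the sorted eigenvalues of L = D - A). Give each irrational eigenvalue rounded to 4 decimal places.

[0, 2, 2, 2, 2, 5, 7]

With the vertex order [a, b, c, d, e, f, g], the degrees are [2, 2, 2, 5, 2, 5, 2], giving D = diag(2, 2, 2, 5, 2, 5, 2) and L = D - A. Diagonalising L (or applying a numerical eigensolver to the 7x7 matrix) gives the spectrum above. The eigenvalues sum to 20, which equals trace(L) = 2|E|.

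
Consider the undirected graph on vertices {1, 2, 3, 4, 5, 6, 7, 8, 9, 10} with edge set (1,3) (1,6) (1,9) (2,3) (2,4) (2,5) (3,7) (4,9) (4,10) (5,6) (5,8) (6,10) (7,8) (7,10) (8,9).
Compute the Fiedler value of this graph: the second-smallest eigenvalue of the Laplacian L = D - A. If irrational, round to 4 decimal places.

2

Each diagonal entry of L is the vertex degree and each off-diagonal entry is -1 where an edge is present, 0 otherwise; in the order [1, 2, 3, 4, 5, 6, 7, 8, 9, 10] the diagonal is [3, 3, 3, 3, 3, 3, 3, 3, 3, 3]. Computing the eigenvalues of L and sorting gives [0, 2, 2, 2, 2, 2, 5, 5, 5, 5]. The Fiedler value lambda_2 = 2 is strictly positive, so the graph is connected. The largest eigenvalue, 5, is at most the vertex count 10.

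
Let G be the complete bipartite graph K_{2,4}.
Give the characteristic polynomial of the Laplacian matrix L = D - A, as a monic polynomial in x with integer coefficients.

The graph has 6 vertices and degree multiset [4, 4, 2, 2, 2, 2]; D is the diagonal matrix of degrees and L = D - A. L has integer entries, so p(x) = det(xI - L) has integer coefficients. Expanding the determinant yields x^6 - 16x^5 + 96x^4 - 272x^3 + 368x^2 - 192x. The constant term is 0 because L is singular (the all-ones vector lies in its kernel). By the matrix-tree theorem the graph has (1/6) * product of the nonzero eigenvalues = 32 spanning trees. There is one zero in the spectrum, matching the 1 component.

x^6 - 16x^5 + 96x^4 - 272x^3 + 368x^2 - 192x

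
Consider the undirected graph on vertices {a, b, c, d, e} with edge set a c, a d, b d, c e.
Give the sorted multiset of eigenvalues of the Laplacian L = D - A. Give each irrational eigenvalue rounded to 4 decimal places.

[0, 0.3820, 1.3820, 2.6180, 3.6180]

With the vertex order [a, b, c, d, e], the degrees are [2, 1, 2, 2, 1], giving D = diag(2, 1, 2, 2, 1) and L = D - A. L is symmetric positive semidefinite, so every eigenvalue is real and nonnegative. By the matrix-tree theorem the graph has (1/5) * product of the nonzero eigenvalues = 1 spanning tree. The eigenvalues sum to 8, which equals trace(L) = 2|E|.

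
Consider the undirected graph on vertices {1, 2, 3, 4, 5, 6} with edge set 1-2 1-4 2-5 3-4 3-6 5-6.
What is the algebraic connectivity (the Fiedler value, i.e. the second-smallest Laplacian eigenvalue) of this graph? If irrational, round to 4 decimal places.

Reading degrees in the order [1, 2, 3, 4, 5, 6] gives [2, 2, 2, 2, 2, 2]; set D = diag(2, 2, 2, 2, 2, 2) and form L = D - A. The smallest Laplacian eigenvalue is always 0. The next one, lambda_2 = 1, measures how hard the graph is to disconnect: larger values mean better connectivity.

1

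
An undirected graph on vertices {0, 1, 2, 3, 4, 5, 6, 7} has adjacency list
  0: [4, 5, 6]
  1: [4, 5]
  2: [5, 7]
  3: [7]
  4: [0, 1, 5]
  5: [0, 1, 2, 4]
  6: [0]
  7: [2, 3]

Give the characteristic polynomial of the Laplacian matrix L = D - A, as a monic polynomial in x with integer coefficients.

Each diagonal entry of L is the vertex degree and each off-diagonal entry is -1 where an edge is present, 0 otherwise; in the order [0, 1, 2, 3, 4, 5, 6, 7] the diagonal is [3, 2, 2, 1, 3, 4, 1, 2]. L has integer entries, so p(x) = det(xI - L) has integer coefficients. Expanding the determinant yields x^8 - 18x^7 + 129x^6 - 470x^5 + 920x^4 - 936x^3 + 435x^2 - 64x. Since p(0) = det(-L) = 0, x divides p(x). There is one zero in the spectrum, matching the 1 component. The eigenvalues sum to 18, which equals trace(L) = 2|E|.

x^8 - 18x^7 + 129x^6 - 470x^5 + 920x^4 - 936x^3 + 435x^2 - 64x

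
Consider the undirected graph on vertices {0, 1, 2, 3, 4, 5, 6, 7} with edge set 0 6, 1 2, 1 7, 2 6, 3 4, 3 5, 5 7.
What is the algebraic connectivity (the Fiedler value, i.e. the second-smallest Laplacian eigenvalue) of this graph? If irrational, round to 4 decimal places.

0.1522

Each diagonal entry of L is the vertex degree and each off-diagonal entry is -1 where an edge is present, 0 otherwise; in the order [0, 1, 2, 3, 4, 5, 6, 7] the diagonal is [1, 2, 2, 2, 1, 2, 2, 2]. The sorted Laplacian eigenvalues are [0, 0.1522, 0.5858, 1.2346, 2, 2.7654, 3.4142, 3.8478]; the algebraic connectivity is the second entry, 0.1522. By the matrix-tree theorem the graph has (1/8) * product of the nonzero eigenvalues = 1 spanning tree.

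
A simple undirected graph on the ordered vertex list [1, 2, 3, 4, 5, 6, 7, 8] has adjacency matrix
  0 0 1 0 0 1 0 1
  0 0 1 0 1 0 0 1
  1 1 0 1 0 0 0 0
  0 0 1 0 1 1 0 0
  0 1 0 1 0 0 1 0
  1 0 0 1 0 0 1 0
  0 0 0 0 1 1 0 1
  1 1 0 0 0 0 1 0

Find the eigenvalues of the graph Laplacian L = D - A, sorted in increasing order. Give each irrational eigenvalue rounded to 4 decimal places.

[0, 2, 2, 2, 4, 4, 4, 6]

Each diagonal entry of L is the vertex degree and each off-diagonal entry is -1 where an edge is present, 0 otherwise; in the order [1, 2, 3, 4, 5, 6, 7, 8] the diagonal is [3, 3, 3, 3, 3, 3, 3, 3]. Diagonalising L (or applying a numerical eigensolver to the 8x8 matrix) gives the spectrum above. The single zero eigenvalue shows the graph is connected. There is one zero in the spectrum, matching the 1 component.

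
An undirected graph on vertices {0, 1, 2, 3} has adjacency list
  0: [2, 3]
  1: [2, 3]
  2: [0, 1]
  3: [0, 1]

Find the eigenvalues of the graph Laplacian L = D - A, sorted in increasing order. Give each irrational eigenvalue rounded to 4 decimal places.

[0, 2, 2, 4]

Reading degrees in the order [0, 1, 2, 3] gives [2, 2, 2, 2]; set D = diag(2, 2, 2, 2) and form L = D - A. The multiplicity of 0 as a Laplacian eigenvalue equals the number of connected components. The single zero eigenvalue shows the graph is connected. The eigenvalues sum to 8, which equals trace(L) = 2|E|. By the matrix-tree theorem the graph has (1/4) * product of the nonzero eigenvalues = 4 spanning trees.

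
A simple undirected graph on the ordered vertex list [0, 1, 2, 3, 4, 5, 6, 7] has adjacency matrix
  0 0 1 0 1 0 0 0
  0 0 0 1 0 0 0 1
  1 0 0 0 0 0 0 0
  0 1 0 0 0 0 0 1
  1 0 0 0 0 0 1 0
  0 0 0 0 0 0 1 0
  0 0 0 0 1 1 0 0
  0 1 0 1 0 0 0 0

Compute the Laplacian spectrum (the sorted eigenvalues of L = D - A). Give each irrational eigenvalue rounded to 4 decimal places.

[0, 0, 0.3820, 1.3820, 2.6180, 3, 3, 3.6180]

Reading degrees in the order [0, 1, 2, 3, 4, 5, 6, 7] gives [2, 2, 1, 2, 2, 1, 2, 2]; set D = diag(2, 2, 1, 2, 2, 1, 2, 2) and form L = D - A. The multiplicity of 0 as a Laplacian eigenvalue equals the number of connected components. The 2 zero eigenvalues correspond to the 2 connected components. There are 2 zeros in the spectrum, matching the 2 components. The largest eigenvalue, 3.6180, is at most the vertex count 8.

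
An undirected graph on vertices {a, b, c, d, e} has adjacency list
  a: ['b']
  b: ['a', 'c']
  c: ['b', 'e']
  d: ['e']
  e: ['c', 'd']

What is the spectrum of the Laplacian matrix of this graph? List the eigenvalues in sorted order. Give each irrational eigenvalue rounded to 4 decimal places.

[0, 0.3820, 1.3820, 2.6180, 3.6180]

Each diagonal entry of L is the vertex degree and each off-diagonal entry is -1 where an edge is present, 0 otherwise; in the order [a, b, c, d, e] the diagonal is [1, 2, 2, 1, 2]. The multiplicity of 0 as a Laplacian eigenvalue equals the number of connected components. The single zero eigenvalue shows the graph is connected.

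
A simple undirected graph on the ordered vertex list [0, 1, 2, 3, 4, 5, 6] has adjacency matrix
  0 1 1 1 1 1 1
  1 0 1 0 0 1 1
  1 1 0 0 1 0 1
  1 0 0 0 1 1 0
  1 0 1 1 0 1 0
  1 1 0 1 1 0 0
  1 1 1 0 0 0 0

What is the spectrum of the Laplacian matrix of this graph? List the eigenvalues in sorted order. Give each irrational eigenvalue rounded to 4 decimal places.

Each diagonal entry of L is the vertex degree and each off-diagonal entry is -1 where an edge is present, 0 otherwise; in the order [0, 1, 2, 3, 4, 5, 6] the diagonal is [6, 4, 4, 3, 4, 4, 3]. Since every row of L sums to 0, the all-ones vector is in the kernel and 0 is an eigenvalue. By the matrix-tree theorem the graph has (1/7) * product of the nonzero eigenvalues = 960 spanning trees.

[0, 2, 4, 4, 5, 6, 7]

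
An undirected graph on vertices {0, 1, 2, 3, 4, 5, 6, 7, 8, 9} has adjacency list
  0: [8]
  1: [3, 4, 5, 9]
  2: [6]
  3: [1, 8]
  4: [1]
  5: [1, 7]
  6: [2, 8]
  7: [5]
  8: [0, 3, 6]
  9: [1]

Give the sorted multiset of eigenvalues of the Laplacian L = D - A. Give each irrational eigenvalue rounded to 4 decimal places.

With the vertex order [0, 1, 2, 3, 4, 5, 6, 7, 8, 9], the degrees are [1, 4, 1, 2, 1, 2, 2, 1, 3, 1], giving D = diag(1, 4, 1, 2, 1, 2, 2, 1, 3, 1) and L = D - A. Diagonalising L (or applying a numerical eigensolver to the 10x10 matrix) gives the spectrum above. The single zero eigenvalue shows the graph is connected.

[0, 0.1626, 0.5188, 0.6270, 1, 1.5072, 2.3111, 2.5027, 4.1701, 5.2005]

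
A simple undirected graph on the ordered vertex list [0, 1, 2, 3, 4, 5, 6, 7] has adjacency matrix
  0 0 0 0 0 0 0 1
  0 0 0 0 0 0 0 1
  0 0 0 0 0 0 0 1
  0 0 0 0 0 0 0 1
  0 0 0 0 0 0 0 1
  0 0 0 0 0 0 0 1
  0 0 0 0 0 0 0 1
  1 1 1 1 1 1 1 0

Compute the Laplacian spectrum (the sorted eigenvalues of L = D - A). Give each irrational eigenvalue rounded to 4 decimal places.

Reading degrees in the order [0, 1, 2, 3, 4, 5, 6, 7] gives [1, 1, 1, 1, 1, 1, 1, 7]; set D = diag(1, 1, 1, 1, 1, 1, 1, 7) and form L = D - A. Since every row of L sums to 0, the all-ones vector is in the kernel and 0 is an eigenvalue. The single zero eigenvalue shows the graph is connected. The eigenvalues sum to 14, which equals trace(L) = 2|E|.

[0, 1, 1, 1, 1, 1, 1, 8]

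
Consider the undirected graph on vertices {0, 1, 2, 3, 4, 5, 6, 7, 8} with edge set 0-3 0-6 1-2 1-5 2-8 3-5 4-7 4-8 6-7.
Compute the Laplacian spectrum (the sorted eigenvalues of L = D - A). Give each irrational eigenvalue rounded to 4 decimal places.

[0, 0.4679, 0.4679, 1.6527, 1.6527, 3, 3, 3.8794, 3.8794]

Reading degrees in the order [0, 1, 2, 3, 4, 5, 6, 7, 8] gives [2, 2, 2, 2, 2, 2, 2, 2, 2]; set D = diag(2, 2, 2, 2, 2, 2, 2, 2, 2) and form L = D - A. The multiplicity of 0 as a Laplacian eigenvalue equals the number of connected components. By the matrix-tree theorem the graph has (1/9) * product of the nonzero eigenvalues = 9 spanning trees.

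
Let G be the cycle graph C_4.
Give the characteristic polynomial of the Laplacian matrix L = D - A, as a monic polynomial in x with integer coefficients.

x^4 - 8x^3 + 20x^2 - 16x

The graph has 4 vertices and degree multiset [2, 2, 2, 2]; D is the diagonal matrix of degrees and L = D - A. Computing det(xI - L) by cofactor expansion (or equivalently via sum-over-permutations) gives x^4 - 8x^3 + 20x^2 - 16x. The constant term is 0 because L is singular (the all-ones vector lies in its kernel). The eigenvalues sum to 8, which equals trace(L) = 2|E|. The largest eigenvalue, 4, is at most the vertex count 4.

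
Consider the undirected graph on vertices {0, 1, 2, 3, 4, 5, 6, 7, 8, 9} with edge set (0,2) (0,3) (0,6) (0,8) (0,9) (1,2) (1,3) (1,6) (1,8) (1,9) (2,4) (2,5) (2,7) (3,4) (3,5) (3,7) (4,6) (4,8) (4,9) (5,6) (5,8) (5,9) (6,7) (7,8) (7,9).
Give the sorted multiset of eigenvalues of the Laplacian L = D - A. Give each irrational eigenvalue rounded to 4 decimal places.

Reading degrees in the order [0, 1, 2, 3, 4, 5, 6, 7, 8, 9] gives [5, 5, 5, 5, 5, 5, 5, 5, 5, 5]; set D = diag(5, 5, 5, 5, 5, 5, 5, 5, 5, 5) and form L = D - A. Diagonalising L (or applying a numerical eigensolver to the 10x10 matrix) gives the spectrum above.

[0, 5, 5, 5, 5, 5, 5, 5, 5, 10]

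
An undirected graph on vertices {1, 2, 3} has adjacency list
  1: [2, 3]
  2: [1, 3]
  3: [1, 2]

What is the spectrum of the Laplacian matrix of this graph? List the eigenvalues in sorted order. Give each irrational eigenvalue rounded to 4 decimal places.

[0, 3, 3]

Each diagonal entry of L is the vertex degree and each off-diagonal entry is -1 where an edge is present, 0 otherwise; in the order [1, 2, 3] the diagonal is [2, 2, 2]. The multiplicity of 0 as a Laplacian eigenvalue equals the number of connected components. The single zero eigenvalue shows the graph is connected. The eigenvalues sum to 6, which equals trace(L) = 2|E|.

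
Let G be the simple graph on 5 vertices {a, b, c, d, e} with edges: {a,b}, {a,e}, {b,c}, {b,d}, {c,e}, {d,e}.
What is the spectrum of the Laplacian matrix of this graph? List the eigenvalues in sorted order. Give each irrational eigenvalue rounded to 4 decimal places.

[0, 2, 2, 3, 5]

Reading degrees in the order [a, b, c, d, e] gives [2, 3, 2, 2, 3]; set D = diag(2, 3, 2, 2, 3) and form L = D - A. The multiplicity of 0 as a Laplacian eigenvalue equals the number of connected components.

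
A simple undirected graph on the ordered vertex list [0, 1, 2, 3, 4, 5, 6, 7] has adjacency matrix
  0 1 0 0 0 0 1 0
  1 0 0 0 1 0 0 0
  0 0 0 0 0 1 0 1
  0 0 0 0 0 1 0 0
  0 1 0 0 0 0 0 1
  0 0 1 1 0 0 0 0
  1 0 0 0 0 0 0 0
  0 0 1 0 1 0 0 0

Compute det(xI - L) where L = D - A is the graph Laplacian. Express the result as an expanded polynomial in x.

Reading degrees in the order [0, 1, 2, 3, 4, 5, 6, 7] gives [2, 2, 2, 1, 2, 2, 1, 2]; set D = diag(2, 2, 2, 1, 2, 2, 1, 2) and form L = D - A. Computing det(xI - L) by cofactor expansion (or equivalently via sum-over-permutations) gives x^8 - 14x^7 + 78x^6 - 220x^5 + 330x^4 - 252x^3 + 84x^2 - 8x. The coefficient of x^7 equals -trace(L) = -14, matching the sum of degrees.

x^8 - 14x^7 + 78x^6 - 220x^5 + 330x^4 - 252x^3 + 84x^2 - 8x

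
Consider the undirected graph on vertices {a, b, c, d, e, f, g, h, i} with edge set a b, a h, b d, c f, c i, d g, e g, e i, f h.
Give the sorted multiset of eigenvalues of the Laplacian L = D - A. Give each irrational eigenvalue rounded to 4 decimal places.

With the vertex order [a, b, c, d, e, f, g, h, i], the degrees are [2, 2, 2, 2, 2, 2, 2, 2, 2], giving D = diag(2, 2, 2, 2, 2, 2, 2, 2, 2) and L = D - A. Diagonalising L (or applying a numerical eigensolver to the 9x9 matrix) gives the spectrum above. The largest eigenvalue, 3.8794, is at most the vertex count 9.

[0, 0.4679, 0.4679, 1.6527, 1.6527, 3, 3, 3.8794, 3.8794]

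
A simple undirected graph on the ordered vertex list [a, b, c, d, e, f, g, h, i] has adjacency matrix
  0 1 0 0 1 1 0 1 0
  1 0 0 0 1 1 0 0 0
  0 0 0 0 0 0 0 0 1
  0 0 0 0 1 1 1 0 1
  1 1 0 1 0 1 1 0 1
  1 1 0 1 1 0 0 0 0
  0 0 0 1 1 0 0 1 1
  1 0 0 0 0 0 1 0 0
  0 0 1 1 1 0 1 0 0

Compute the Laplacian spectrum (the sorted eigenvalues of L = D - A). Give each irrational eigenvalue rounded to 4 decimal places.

With the vertex order [a, b, c, d, e, f, g, h, i], the degrees are [4, 3, 1, 4, 6, 4, 4, 2, 4], giving D = diag(4, 3, 1, 4, 6, 4, 4, 2, 4) and L = D - A. Diagonalising L (or applying a numerical eigensolver to the 9x9 matrix) gives the spectrum above. The largest eigenvalue, 7.1318, is at most the vertex count 9.

[0, 0.7604, 1.7560, 2.2305, 4.1993, 4.8707, 5.3297, 5.7216, 7.1318]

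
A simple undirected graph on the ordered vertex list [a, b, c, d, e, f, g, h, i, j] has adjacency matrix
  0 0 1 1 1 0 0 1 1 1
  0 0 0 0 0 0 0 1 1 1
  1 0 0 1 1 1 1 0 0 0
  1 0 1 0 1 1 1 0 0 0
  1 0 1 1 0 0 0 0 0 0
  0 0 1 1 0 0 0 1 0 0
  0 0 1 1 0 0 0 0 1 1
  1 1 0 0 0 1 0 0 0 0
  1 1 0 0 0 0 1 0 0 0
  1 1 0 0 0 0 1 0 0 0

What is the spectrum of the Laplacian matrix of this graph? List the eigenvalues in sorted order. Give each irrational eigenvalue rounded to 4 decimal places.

[0, 1.4851, 2.0581, 3, 3.0534, 4.1936, 4.6880, 5.6997, 6, 7.8221]

Each diagonal entry of L is the vertex degree and each off-diagonal entry is -1 where an edge is present, 0 otherwise; in the order [a, b, c, d, e, f, g, h, i, j] the diagonal is [6, 3, 5, 5, 3, 3, 4, 3, 3, 3]. Diagonalising L (or applying a numerical eigensolver to the 10x10 matrix) gives the spectrum above. By the matrix-tree theorem the graph has (1/10) * product of the nonzero eigenvalues = 14724 spanning trees.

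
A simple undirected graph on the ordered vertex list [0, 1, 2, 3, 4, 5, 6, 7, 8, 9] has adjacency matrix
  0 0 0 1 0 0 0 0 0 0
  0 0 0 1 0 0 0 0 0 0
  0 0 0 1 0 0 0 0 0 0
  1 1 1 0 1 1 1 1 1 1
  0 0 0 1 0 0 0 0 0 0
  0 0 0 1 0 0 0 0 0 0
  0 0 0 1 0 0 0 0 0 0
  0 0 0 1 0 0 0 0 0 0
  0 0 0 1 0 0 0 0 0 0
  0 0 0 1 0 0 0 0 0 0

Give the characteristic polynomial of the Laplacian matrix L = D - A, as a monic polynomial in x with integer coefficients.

With the vertex order [0, 1, 2, 3, 4, 5, 6, 7, 8, 9], the degrees are [1, 1, 1, 9, 1, 1, 1, 1, 1, 1], giving D = diag(1, 1, 1, 9, 1, 1, 1, 1, 1, 1) and L = D - A. L has integer entries, so p(x) = det(xI - L) has integer coefficients. Expanding the determinant yields x^10 - 18x^9 + 108x^8 - 336x^7 + 630x^6 - 756x^5 + 588x^4 - 288x^3 + 81x^2 - 10x. The constant term is 0 because L is singular (the all-ones vector lies in its kernel). There is one zero in the spectrum, matching the 1 component.

x^10 - 18x^9 + 108x^8 - 336x^7 + 630x^6 - 756x^5 + 588x^4 - 288x^3 + 81x^2 - 10x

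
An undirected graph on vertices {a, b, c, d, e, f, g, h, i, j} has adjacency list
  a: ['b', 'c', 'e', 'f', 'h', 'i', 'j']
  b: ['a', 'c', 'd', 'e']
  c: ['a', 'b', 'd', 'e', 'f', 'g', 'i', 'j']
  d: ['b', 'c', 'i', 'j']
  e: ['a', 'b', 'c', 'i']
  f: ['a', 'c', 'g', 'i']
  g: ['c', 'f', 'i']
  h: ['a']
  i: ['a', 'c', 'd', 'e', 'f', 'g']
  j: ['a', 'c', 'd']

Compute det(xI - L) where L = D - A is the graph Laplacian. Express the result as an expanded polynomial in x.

x^10 - 44x^9 + 830x^8 - 8784x^7 + 57278x^6 - 237606x^5 + 623319x^4 - 988522x^3 + 848401x^2 - 293200x

Reading degrees in the order [a, b, c, d, e, f, g, h, i, j] gives [7, 4, 8, 4, 4, 4, 3, 1, 6, 3]; set D = diag(7, 4, 8, 4, 4, 4, 3, 1, 6, 3) and form L = D - A. Computing det(xI - L) by cofactor expansion (or equivalently via sum-over-permutations) gives x^10 - 44x^9 + 830x^8 - 8784x^7 + 57278x^6 - 237606x^5 + 623319x^4 - 988522x^3 + 848401x^2 - 293200x. The constant term is 0 because L is singular (the all-ones vector lies in its kernel). The largest eigenvalue, 9.0339, is at most the vertex count 10.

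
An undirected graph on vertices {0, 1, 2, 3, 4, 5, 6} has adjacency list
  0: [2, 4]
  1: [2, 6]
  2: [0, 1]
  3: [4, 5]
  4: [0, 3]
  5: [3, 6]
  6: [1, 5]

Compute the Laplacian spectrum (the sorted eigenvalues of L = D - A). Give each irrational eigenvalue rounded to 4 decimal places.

[0, 0.7530, 0.7530, 2.4450, 2.4450, 3.8019, 3.8019]

Each diagonal entry of L is the vertex degree and each off-diagonal entry is -1 where an edge is present, 0 otherwise; in the order [0, 1, 2, 3, 4, 5, 6] the diagonal is [2, 2, 2, 2, 2, 2, 2]. The multiplicity of 0 as a Laplacian eigenvalue equals the number of connected components. There is one zero in the spectrum, matching the 1 component.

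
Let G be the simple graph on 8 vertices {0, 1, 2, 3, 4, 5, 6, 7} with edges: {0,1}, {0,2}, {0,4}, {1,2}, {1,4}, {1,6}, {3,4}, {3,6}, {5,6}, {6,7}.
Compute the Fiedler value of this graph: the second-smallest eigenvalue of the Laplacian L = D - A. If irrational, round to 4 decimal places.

Reading degrees in the order [0, 1, 2, 3, 4, 5, 6, 7] gives [3, 4, 2, 2, 3, 1, 4, 1]; set D = diag(3, 4, 2, 2, 3, 1, 4, 1) and form L = D - A. The sorted Laplacian eigenvalues are [0, 0.5554, 1, 1.4540, 2.8582, 4, 4.3330, 5.7994]; the algebraic connectivity is the second entry, 0.5554.

0.5554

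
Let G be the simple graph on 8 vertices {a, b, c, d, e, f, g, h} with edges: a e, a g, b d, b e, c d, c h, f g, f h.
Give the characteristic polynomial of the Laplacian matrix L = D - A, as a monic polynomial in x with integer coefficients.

x^8 - 16x^7 + 104x^6 - 352x^5 + 660x^4 - 672x^3 + 336x^2 - 64x

Each diagonal entry of L is the vertex degree and each off-diagonal entry is -1 where an edge is present, 0 otherwise; in the order [a, b, c, d, e, f, g, h] the diagonal is [2, 2, 2, 2, 2, 2, 2, 2]. Computing det(xI - L) by cofactor expansion (or equivalently via sum-over-permutations) gives x^8 - 16x^7 + 104x^6 - 352x^5 + 660x^4 - 672x^3 + 336x^2 - 64x. The coefficient of x^7 equals -trace(L) = -16, matching the sum of degrees. The eigenvalues sum to 16, which equals trace(L) = 2|E|. The largest eigenvalue, 4, is at most the vertex count 8.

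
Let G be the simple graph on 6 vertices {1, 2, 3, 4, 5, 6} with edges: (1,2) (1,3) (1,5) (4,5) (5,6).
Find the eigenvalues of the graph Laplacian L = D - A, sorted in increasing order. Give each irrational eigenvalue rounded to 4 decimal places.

[0, 0.4384, 1, 1, 3, 4.5616]

Reading degrees in the order [1, 2, 3, 4, 5, 6] gives [3, 1, 1, 1, 3, 1]; set D = diag(3, 1, 1, 1, 3, 1) and form L = D - A. Since every row of L sums to 0, the all-ones vector is in the kernel and 0 is an eigenvalue. The single zero eigenvalue shows the graph is connected. There is one zero in the spectrum, matching the 1 component.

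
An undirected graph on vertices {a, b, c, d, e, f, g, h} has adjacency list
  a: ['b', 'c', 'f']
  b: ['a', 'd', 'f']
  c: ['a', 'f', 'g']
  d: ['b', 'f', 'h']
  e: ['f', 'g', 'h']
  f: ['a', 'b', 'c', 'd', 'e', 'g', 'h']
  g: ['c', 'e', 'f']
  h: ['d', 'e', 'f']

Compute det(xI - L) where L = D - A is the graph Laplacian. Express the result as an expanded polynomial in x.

Each diagonal entry of L is the vertex degree and each off-diagonal entry is -1 where an edge is present, 0 otherwise; in the order [a, b, c, d, e, f, g, h] the diagonal is [3, 3, 3, 3, 3, 7, 3, 3]. Computing det(xI - L) by cofactor expansion (or equivalently via sum-over-permutations) gives x^8 - 28x^7 + 322x^6 - 1974x^5 + 6965x^4 - 14126x^3 + 15225x^2 - 6728x. Since p(0) = det(-L) = 0, x divides p(x). The eigenvalues sum to 28, which equals trace(L) = 2|E|.

x^8 - 28x^7 + 322x^6 - 1974x^5 + 6965x^4 - 14126x^3 + 15225x^2 - 6728x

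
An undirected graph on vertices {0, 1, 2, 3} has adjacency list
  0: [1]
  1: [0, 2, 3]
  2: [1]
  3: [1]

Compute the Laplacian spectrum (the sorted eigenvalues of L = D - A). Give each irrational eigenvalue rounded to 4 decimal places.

[0, 1, 1, 4]

Reading degrees in the order [0, 1, 2, 3] gives [1, 3, 1, 1]; set D = diag(1, 3, 1, 1) and form L = D - A. Since every row of L sums to 0, the all-ones vector is in the kernel and 0 is an eigenvalue. The single zero eigenvalue shows the graph is connected. There is one zero in the spectrum, matching the 1 component.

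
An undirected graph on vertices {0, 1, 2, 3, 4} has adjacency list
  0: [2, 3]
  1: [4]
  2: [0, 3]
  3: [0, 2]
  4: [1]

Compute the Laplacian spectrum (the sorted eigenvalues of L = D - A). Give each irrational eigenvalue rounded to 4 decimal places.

[0, 0, 2, 3, 3]

Reading degrees in the order [0, 1, 2, 3, 4] gives [2, 1, 2, 2, 1]; set D = diag(2, 1, 2, 2, 1) and form L = D - A. The multiplicity of 0 as a Laplacian eigenvalue equals the number of connected components. The 2 zero eigenvalues correspond to the 2 connected components.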